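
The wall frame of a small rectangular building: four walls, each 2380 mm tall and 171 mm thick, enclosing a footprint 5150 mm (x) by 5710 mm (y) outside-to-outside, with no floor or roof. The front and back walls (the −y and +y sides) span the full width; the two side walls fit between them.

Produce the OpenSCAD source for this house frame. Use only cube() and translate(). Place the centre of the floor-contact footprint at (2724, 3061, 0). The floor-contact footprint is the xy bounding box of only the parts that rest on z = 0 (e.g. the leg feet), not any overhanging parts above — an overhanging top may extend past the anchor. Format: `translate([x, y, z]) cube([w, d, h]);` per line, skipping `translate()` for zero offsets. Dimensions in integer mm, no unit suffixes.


translate([149, 206, 0]) cube([5150, 171, 2380]);
translate([149, 5745, 0]) cube([5150, 171, 2380]);
translate([149, 377, 0]) cube([171, 5368, 2380]);
translate([5128, 377, 0]) cube([171, 5368, 2380]);


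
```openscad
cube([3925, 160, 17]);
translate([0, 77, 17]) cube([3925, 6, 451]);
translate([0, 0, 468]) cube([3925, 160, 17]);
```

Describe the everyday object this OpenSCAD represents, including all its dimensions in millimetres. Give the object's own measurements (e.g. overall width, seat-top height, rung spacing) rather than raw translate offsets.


An I-beam lying along x, 3925 mm long. Overall section height 485 mm. Two flanges 160 mm wide (y) and 17 mm thick, one on the floor and one at the top; a web 6 mm thick runs between them, centred on the flange width.


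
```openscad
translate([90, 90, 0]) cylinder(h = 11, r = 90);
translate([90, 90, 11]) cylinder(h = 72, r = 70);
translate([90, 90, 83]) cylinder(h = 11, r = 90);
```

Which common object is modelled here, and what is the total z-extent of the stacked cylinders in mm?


A spool. The overall height is 94 mm.

Three coaxial cylinders, large–small–large — a spool. Two 11 mm flanges and a 72 mm core give 11 + 72 + 11 = 94 mm.


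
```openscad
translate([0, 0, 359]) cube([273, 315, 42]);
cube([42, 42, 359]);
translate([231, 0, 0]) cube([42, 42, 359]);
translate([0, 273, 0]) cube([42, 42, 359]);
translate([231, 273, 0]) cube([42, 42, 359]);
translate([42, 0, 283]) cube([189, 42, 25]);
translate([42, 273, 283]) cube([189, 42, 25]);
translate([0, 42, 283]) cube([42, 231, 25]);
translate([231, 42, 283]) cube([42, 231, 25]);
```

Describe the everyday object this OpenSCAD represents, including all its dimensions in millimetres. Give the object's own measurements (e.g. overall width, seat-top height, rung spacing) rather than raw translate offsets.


A simple wooden stool: a rectangular seat 273 mm (x) by 315 mm (y), 42 mm thick, top face at z = 401 mm, on four square legs, each 42×42 mm in cross-section. The legs rest on z = 0, each flush with a corner of the seat. Four stretchers, 42 mm wide and 25 mm tall, connect adjacent legs with their undersides at z = 283 mm, each running between the inner faces of the legs it joins and aligned with the legs' outer faces on the other axis.


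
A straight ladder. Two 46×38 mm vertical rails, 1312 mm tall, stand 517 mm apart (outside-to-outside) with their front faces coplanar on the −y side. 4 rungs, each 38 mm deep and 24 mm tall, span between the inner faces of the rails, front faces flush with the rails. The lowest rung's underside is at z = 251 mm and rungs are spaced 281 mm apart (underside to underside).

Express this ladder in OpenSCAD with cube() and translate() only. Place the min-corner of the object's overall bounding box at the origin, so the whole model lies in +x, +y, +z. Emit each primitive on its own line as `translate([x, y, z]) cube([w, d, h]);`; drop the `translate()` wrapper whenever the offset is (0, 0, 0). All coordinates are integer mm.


cube([46, 38, 1312]);
translate([471, 0, 0]) cube([46, 38, 1312]);
translate([46, 0, 251]) cube([425, 38, 24]);
translate([46, 0, 532]) cube([425, 38, 24]);
translate([46, 0, 813]) cube([425, 38, 24]);
translate([46, 0, 1094]) cube([425, 38, 24]);


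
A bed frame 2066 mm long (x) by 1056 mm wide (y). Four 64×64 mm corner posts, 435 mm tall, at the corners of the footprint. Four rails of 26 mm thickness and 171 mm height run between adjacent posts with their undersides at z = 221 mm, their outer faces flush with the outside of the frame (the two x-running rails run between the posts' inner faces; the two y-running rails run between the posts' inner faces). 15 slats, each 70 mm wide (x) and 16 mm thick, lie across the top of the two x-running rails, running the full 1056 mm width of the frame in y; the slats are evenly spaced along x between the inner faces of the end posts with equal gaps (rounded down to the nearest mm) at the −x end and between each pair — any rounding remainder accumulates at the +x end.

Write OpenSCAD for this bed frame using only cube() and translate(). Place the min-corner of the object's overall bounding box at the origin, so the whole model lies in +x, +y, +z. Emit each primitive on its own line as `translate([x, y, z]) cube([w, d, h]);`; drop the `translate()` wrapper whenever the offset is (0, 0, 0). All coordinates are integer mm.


cube([64, 64, 435]);
translate([0, 992, 0]) cube([64, 64, 435]);
translate([2002, 0, 0]) cube([64, 64, 435]);
translate([2002, 992, 0]) cube([64, 64, 435]);
translate([64, 0, 221]) cube([1938, 26, 171]);
translate([64, 1030, 221]) cube([1938, 26, 171]);
translate([0, 64, 221]) cube([26, 928, 171]);
translate([2040, 64, 221]) cube([26, 928, 171]);
translate([119, 0, 392]) cube([70, 1056, 16]);
translate([244, 0, 392]) cube([70, 1056, 16]);
translate([369, 0, 392]) cube([70, 1056, 16]);
translate([494, 0, 392]) cube([70, 1056, 16]);
translate([619, 0, 392]) cube([70, 1056, 16]);
translate([744, 0, 392]) cube([70, 1056, 16]);
translate([869, 0, 392]) cube([70, 1056, 16]);
translate([994, 0, 392]) cube([70, 1056, 16]);
translate([1119, 0, 392]) cube([70, 1056, 16]);
translate([1244, 0, 392]) cube([70, 1056, 16]);
translate([1369, 0, 392]) cube([70, 1056, 16]);
translate([1494, 0, 392]) cube([70, 1056, 16]);
translate([1619, 0, 392]) cube([70, 1056, 16]);
translate([1744, 0, 392]) cube([70, 1056, 16]);
translate([1869, 0, 392]) cube([70, 1056, 16]);


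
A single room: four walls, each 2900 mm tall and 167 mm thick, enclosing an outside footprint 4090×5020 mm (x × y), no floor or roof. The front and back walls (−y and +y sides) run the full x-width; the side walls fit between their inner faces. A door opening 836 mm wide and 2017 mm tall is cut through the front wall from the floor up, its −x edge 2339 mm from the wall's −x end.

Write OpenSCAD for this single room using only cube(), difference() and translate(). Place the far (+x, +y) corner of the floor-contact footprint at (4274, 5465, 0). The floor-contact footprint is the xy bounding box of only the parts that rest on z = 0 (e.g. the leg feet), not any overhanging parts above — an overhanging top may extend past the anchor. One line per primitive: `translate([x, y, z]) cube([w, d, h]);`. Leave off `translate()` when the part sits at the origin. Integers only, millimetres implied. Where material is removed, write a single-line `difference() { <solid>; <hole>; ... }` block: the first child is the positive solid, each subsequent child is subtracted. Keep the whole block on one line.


difference() { translate([184, 445, 0]) cube([4090, 167, 2900]); translate([2523, 445, 0]) cube([836, 167, 2017]); }
translate([184, 5298, 0]) cube([4090, 167, 2900]);
translate([184, 612, 0]) cube([167, 4686, 2900]);
translate([4107, 612, 0]) cube([167, 4686, 2900]);


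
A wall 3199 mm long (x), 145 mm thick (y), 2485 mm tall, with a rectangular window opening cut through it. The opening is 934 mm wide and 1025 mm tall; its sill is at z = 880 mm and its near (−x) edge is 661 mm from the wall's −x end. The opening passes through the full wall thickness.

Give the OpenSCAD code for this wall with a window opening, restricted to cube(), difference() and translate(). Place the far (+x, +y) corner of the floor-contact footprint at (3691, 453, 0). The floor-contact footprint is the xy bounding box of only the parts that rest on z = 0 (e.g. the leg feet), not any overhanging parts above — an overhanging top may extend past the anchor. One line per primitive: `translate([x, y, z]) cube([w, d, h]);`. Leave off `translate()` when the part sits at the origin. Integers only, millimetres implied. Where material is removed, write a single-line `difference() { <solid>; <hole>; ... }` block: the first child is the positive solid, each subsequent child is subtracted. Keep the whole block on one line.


difference() { translate([492, 308, 0]) cube([3199, 145, 2485]); translate([1153, 308, 880]) cube([934, 145, 1025]); }


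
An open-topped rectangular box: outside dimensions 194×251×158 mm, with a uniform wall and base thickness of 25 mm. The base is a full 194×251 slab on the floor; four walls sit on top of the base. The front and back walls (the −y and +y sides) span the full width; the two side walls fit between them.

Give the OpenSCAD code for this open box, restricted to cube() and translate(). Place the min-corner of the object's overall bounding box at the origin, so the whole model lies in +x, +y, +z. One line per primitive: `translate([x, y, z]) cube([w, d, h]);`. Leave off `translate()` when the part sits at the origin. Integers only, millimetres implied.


cube([194, 251, 25]);
translate([0, 0, 25]) cube([194, 25, 133]);
translate([0, 226, 25]) cube([194, 25, 133]);
translate([0, 25, 25]) cube([25, 201, 133]);
translate([169, 25, 25]) cube([25, 201, 133]);


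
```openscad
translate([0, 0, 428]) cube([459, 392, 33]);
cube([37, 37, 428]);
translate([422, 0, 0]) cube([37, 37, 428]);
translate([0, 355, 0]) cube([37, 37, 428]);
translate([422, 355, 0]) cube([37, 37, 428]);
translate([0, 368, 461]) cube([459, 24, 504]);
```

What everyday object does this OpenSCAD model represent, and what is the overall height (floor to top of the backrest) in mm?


A chair. The overall height is 965 mm.

A slab on four corner posts with a tall panel at the back — a chair. The seat slab sits at z = 428 with thickness 33, and the 504 mm backrest starts at the seat top, so the overall height is 428 + 33 + 504 = 965 mm.


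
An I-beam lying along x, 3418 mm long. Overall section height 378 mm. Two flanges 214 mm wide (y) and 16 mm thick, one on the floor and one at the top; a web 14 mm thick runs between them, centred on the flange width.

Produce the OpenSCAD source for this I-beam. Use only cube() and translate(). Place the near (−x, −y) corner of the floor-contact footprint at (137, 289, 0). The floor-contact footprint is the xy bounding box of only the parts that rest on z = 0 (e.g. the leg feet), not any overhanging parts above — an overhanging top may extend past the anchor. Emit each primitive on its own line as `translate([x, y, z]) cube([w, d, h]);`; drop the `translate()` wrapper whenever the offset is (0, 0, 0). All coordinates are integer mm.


translate([137, 289, 0]) cube([3418, 214, 16]);
translate([137, 389, 16]) cube([3418, 14, 346]);
translate([137, 289, 362]) cube([3418, 214, 16]);


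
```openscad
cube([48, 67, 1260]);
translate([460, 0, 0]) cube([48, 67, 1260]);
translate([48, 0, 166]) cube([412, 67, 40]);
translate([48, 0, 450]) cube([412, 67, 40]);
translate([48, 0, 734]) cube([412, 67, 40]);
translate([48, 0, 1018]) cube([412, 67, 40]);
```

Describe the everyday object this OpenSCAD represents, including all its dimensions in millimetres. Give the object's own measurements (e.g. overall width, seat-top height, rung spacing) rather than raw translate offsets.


A straight ladder. Two 48×67 mm vertical rails, 1260 mm tall, stand 508 mm apart (outside-to-outside) with their front faces coplanar on the −y side. 4 rungs, each 67 mm deep and 40 mm tall, span between the inner faces of the rails, front faces flush with the rails. The lowest rung's underside is at z = 166 mm and rungs are spaced 284 mm apart (underside to underside).


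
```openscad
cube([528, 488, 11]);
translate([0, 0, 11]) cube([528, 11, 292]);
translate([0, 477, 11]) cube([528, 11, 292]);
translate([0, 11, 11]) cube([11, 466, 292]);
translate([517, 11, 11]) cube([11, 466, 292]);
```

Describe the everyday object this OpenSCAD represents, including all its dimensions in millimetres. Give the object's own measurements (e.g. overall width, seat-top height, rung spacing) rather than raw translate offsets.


An open-topped rectangular box: outside dimensions 528×488×303 mm, with a uniform wall and base thickness of 11 mm. The base is a full 528×488 slab on the floor; four walls sit on top of the base. The front and back walls (the −y and +y sides) span the full width; the two side walls fit between them.


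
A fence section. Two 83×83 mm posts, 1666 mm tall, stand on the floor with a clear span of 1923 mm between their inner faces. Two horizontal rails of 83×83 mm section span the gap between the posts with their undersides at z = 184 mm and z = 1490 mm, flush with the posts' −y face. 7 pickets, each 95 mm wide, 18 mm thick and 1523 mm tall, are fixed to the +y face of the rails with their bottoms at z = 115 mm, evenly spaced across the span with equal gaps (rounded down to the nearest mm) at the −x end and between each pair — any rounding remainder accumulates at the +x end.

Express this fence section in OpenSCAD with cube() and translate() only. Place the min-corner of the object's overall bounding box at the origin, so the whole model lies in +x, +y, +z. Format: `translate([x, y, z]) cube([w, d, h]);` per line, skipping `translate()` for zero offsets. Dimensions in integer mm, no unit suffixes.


cube([83, 83, 1666]);
translate([2006, 0, 0]) cube([83, 83, 1666]);
translate([83, 0, 184]) cube([1923, 83, 83]);
translate([83, 0, 1490]) cube([1923, 83, 83]);
translate([240, 83, 115]) cube([95, 18, 1523]);
translate([492, 83, 115]) cube([95, 18, 1523]);
translate([744, 83, 115]) cube([95, 18, 1523]);
translate([996, 83, 115]) cube([95, 18, 1523]);
translate([1248, 83, 115]) cube([95, 18, 1523]);
translate([1500, 83, 115]) cube([95, 18, 1523]);
translate([1752, 83, 115]) cube([95, 18, 1523]);


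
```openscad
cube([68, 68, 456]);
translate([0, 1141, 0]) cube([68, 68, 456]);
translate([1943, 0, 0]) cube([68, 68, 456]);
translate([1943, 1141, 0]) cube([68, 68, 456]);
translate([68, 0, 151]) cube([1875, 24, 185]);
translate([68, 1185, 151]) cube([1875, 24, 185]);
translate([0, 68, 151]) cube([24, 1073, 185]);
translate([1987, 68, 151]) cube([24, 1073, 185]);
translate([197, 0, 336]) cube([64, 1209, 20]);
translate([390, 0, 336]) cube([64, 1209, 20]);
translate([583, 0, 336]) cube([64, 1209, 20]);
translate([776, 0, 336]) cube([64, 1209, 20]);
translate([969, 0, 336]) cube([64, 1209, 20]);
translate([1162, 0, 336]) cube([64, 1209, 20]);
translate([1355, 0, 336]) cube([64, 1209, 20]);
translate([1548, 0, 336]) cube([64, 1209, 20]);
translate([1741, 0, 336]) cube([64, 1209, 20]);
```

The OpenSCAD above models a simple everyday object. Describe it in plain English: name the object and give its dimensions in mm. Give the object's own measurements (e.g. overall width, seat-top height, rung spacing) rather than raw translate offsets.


A bed frame 2011 mm long (x) by 1209 mm wide (y). Four 68×68 mm corner posts, 456 mm tall, at the corners of the footprint. Four rails of 24 mm thickness and 185 mm height run between adjacent posts with their undersides at z = 151 mm, their outer faces flush with the outside of the frame (the two x-running rails run between the posts' inner faces; the two y-running rails run between the posts' inner faces). 9 slats, each 64 mm wide (x) and 20 mm thick, lie across the top of the two x-running rails, running the full 1209 mm width of the frame in y; along x they sit between the end posts with a 129 mm gap after the −x posts and between neighbouring slats, leaving 138 mm before the +x posts.


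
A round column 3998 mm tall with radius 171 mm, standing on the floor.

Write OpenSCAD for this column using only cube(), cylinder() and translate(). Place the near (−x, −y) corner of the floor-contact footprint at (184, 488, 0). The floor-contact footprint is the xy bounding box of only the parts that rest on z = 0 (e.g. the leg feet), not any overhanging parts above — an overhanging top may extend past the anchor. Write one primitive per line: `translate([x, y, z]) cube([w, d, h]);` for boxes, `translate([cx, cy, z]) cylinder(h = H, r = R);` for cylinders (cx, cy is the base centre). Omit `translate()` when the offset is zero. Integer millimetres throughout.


translate([355, 659, 0]) cylinder(h = 3998, r = 171);


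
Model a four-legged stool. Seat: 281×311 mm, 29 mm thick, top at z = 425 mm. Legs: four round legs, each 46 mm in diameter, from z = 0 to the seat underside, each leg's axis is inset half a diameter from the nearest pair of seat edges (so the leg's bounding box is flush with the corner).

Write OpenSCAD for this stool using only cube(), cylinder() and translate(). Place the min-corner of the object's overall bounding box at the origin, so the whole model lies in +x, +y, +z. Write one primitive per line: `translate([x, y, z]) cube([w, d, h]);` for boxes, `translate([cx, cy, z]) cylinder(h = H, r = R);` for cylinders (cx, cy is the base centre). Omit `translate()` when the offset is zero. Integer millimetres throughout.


translate([0, 0, 396]) cube([281, 311, 29]);
translate([23, 23, 0]) cylinder(h = 396, r = 23);
translate([258, 23, 0]) cylinder(h = 396, r = 23);
translate([23, 288, 0]) cylinder(h = 396, r = 23);
translate([258, 288, 0]) cylinder(h = 396, r = 23);


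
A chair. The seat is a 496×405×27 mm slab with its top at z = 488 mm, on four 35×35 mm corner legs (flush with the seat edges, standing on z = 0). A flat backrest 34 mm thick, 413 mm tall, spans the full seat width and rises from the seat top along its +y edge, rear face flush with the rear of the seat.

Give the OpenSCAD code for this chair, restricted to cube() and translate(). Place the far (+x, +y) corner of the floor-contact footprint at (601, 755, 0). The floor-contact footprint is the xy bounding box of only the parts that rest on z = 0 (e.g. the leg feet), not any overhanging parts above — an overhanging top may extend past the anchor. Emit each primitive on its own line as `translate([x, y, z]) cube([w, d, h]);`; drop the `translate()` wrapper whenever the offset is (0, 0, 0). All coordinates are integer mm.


translate([105, 350, 461]) cube([496, 405, 27]);
translate([105, 350, 0]) cube([35, 35, 461]);
translate([566, 350, 0]) cube([35, 35, 461]);
translate([105, 720, 0]) cube([35, 35, 461]);
translate([566, 720, 0]) cube([35, 35, 461]);
translate([105, 721, 488]) cube([496, 34, 413]);


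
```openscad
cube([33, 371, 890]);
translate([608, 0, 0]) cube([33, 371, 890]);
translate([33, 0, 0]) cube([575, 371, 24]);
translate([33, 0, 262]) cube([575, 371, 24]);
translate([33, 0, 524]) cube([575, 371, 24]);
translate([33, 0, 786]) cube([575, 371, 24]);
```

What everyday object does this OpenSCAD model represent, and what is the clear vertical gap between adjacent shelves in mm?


A bookshelf. The clear shelf gap is 238 mm.

Two tall side panels with 4 horizontal boards between them — a bookshelf. The first two shelf undersides are at z = 0 and z = 262; with shelf thickness 24, the clear gap is 262 − 0 − 24 = 238 mm.


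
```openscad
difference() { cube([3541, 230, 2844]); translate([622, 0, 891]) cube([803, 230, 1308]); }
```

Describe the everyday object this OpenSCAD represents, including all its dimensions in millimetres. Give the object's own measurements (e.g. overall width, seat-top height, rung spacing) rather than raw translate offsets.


A wall 3541 mm long (x), 230 mm thick (y), 2844 mm tall, with a rectangular window opening cut through it. The opening is 803 mm wide and 1308 mm tall; its sill is at z = 891 mm and its near (−x) edge is 622 mm from the wall's −x end. The opening passes through the full wall thickness.


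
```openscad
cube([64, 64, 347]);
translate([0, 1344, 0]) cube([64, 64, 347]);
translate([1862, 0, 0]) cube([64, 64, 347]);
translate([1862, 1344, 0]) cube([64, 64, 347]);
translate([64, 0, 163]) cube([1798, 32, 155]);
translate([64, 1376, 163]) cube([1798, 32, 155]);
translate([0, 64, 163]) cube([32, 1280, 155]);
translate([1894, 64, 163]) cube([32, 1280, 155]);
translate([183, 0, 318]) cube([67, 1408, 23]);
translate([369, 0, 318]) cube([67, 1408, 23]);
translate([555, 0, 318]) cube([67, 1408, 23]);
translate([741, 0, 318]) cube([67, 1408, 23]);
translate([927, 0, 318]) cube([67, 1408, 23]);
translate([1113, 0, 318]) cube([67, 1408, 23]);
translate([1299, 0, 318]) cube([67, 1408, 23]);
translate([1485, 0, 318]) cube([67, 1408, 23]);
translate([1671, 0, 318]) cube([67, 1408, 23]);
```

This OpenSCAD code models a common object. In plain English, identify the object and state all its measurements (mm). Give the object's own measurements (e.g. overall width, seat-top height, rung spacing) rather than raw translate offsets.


A bed frame 1926 mm long (x) by 1408 mm wide (y). Four 64×64 mm corner posts, 347 mm tall, at the corners of the footprint. Four rails of 32 mm thickness and 155 mm height run between adjacent posts with their undersides at z = 163 mm, their outer faces flush with the outside of the frame (the two x-running rails run between the posts' inner faces; the two y-running rails run between the posts' inner faces). 9 slats, each 67 mm wide (x) and 23 mm thick, lie across the top of the two x-running rails, running the full 1408 mm width of the frame in y; along x they sit between the end posts with a 119 mm gap after the −x posts and between neighbouring slats, leaving 124 mm before the +x posts.


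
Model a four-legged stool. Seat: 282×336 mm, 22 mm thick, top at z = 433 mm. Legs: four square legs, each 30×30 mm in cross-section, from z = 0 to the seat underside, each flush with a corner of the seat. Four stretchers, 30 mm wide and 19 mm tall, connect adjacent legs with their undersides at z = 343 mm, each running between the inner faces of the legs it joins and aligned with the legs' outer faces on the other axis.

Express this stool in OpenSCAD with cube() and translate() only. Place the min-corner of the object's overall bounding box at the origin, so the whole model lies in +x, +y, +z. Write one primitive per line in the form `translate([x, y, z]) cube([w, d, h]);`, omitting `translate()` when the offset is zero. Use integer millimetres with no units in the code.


translate([0, 0, 411]) cube([282, 336, 22]);
cube([30, 30, 411]);
translate([252, 0, 0]) cube([30, 30, 411]);
translate([0, 306, 0]) cube([30, 30, 411]);
translate([252, 306, 0]) cube([30, 30, 411]);
translate([30, 0, 343]) cube([222, 30, 19]);
translate([30, 306, 343]) cube([222, 30, 19]);
translate([0, 30, 343]) cube([30, 276, 19]);
translate([252, 30, 343]) cube([30, 276, 19]);


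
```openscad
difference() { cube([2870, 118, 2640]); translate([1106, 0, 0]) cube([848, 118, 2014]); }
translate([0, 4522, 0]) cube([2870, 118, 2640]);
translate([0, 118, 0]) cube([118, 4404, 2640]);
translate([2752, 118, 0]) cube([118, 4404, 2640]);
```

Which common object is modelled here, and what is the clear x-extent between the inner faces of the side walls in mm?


A single room. The interior width is 2634 mm.

Four walls enclosing a rectangle with a door in the front wall — a room. Outside width 2870 minus two 118 mm walls gives 2634 mm.


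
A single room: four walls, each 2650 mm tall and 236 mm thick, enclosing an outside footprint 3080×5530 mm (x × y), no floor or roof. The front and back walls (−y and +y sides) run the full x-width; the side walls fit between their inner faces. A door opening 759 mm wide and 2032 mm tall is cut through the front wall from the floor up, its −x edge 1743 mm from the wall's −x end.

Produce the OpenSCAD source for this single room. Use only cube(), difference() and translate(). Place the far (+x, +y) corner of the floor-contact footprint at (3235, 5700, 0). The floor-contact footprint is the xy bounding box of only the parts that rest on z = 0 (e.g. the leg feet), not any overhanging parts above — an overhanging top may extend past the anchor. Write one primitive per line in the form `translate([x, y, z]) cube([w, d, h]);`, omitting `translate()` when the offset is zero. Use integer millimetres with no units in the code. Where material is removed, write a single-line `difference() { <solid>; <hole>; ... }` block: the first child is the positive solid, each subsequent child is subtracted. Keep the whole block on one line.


difference() { translate([155, 170, 0]) cube([3080, 236, 2650]); translate([1898, 170, 0]) cube([759, 236, 2032]); }
translate([155, 5464, 0]) cube([3080, 236, 2650]);
translate([155, 406, 0]) cube([236, 5058, 2650]);
translate([2999, 406, 0]) cube([236, 5058, 2650]);


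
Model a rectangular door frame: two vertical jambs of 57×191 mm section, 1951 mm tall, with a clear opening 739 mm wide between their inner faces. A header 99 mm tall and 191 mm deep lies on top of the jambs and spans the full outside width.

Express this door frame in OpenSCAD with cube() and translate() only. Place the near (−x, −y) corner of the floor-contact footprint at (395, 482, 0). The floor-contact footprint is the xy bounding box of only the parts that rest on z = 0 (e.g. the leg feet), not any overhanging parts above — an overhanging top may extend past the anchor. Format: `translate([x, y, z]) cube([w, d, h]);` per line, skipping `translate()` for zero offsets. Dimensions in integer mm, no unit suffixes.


translate([395, 482, 0]) cube([57, 191, 1951]);
translate([1191, 482, 0]) cube([57, 191, 1951]);
translate([395, 482, 1951]) cube([853, 191, 99]);


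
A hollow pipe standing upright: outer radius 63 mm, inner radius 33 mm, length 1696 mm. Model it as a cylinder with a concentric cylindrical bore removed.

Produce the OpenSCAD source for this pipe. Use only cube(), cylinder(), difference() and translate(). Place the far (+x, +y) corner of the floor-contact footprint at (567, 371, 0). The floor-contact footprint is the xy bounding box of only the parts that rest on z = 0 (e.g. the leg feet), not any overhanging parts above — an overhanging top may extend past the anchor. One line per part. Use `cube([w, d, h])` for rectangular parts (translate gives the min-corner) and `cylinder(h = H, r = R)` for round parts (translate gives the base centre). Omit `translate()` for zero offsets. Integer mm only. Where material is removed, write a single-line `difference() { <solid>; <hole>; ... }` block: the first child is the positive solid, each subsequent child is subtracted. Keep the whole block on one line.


difference() { translate([504, 308, 0]) cylinder(h = 1696, r = 63); translate([504, 308, 0]) cylinder(h = 1696, r = 33); }


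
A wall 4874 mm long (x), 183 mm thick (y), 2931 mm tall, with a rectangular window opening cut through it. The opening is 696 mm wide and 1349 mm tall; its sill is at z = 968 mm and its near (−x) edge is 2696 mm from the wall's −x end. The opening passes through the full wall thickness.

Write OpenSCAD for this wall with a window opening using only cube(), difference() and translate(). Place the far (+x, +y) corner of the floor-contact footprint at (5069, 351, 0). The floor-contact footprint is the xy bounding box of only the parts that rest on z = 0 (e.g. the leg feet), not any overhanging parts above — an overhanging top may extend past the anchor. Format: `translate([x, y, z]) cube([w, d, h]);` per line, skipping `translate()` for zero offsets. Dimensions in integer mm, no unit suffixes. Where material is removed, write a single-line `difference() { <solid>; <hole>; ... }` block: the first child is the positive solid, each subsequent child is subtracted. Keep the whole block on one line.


difference() { translate([195, 168, 0]) cube([4874, 183, 2931]); translate([2891, 168, 968]) cube([696, 183, 1349]); }


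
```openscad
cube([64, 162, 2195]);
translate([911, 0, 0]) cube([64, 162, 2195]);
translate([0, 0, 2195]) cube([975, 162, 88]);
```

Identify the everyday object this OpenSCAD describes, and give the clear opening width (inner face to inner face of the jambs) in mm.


A door frame. The clear opening width is 847 mm.

Two 2195 mm tall posts with a header on top — a door frame. The left jamb is 64 mm wide at x = 0; the right jamb starts at x = 911. The clear opening is 911 − 64 = 847 mm.


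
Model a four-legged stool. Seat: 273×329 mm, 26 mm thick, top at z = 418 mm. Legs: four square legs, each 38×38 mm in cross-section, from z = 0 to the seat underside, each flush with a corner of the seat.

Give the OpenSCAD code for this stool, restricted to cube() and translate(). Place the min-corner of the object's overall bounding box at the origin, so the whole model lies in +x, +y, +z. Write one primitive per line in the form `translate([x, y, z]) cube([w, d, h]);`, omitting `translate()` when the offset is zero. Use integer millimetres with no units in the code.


translate([0, 0, 392]) cube([273, 329, 26]);
cube([38, 38, 392]);
translate([235, 0, 0]) cube([38, 38, 392]);
translate([0, 291, 0]) cube([38, 38, 392]);
translate([235, 291, 0]) cube([38, 38, 392]);


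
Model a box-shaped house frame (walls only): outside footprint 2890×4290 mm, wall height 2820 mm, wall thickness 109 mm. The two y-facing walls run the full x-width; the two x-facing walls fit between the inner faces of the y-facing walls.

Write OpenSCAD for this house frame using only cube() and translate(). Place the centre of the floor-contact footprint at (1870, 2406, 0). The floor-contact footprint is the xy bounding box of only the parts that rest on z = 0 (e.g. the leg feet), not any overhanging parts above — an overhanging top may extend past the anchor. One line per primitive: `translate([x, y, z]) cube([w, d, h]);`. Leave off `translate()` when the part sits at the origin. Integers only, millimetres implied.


translate([425, 261, 0]) cube([2890, 109, 2820]);
translate([425, 4442, 0]) cube([2890, 109, 2820]);
translate([425, 370, 0]) cube([109, 4072, 2820]);
translate([3206, 370, 0]) cube([109, 4072, 2820]);


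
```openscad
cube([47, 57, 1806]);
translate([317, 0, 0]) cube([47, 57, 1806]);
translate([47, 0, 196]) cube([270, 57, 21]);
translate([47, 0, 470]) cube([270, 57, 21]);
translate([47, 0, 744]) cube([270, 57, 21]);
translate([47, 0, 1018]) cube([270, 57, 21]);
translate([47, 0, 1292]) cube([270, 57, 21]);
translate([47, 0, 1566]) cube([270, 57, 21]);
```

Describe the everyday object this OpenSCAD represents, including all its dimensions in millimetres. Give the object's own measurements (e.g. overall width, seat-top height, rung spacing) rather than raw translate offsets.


A straight ladder. Two 47×57 mm vertical rails, 1806 mm tall, stand 364 mm apart (outside-to-outside) with their front faces coplanar on the −y side. 6 rungs, each 57 mm deep and 21 mm tall, span between the inner faces of the rails, front faces flush with the rails. The lowest rung's underside is at z = 196 mm and rungs are spaced 274 mm apart (underside to underside).


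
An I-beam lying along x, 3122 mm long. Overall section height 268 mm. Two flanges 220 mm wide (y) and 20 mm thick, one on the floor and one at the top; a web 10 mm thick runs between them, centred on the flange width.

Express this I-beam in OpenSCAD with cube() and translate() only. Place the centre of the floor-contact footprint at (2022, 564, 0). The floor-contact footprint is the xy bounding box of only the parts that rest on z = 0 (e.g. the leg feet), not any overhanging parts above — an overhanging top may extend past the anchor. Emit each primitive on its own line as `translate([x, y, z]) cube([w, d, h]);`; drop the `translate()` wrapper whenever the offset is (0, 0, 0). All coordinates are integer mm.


translate([461, 454, 0]) cube([3122, 220, 20]);
translate([461, 559, 20]) cube([3122, 10, 228]);
translate([461, 454, 248]) cube([3122, 220, 20]);


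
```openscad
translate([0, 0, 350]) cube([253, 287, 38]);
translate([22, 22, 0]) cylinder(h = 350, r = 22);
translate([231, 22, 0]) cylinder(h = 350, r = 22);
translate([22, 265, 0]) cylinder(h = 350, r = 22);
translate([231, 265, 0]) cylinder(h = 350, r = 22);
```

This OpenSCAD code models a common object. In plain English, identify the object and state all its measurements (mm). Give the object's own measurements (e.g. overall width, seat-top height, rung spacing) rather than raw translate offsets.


A four-legged stool. The seat is a 253×287×38 mm slab whose top surface is at z = 388 mm; four round legs, each 44 mm in diameter, run from the floor (z = 0) to the underside of the seat, each leg's axis is inset half a diameter from the nearest pair of seat edges (so the leg's bounding box is flush with the corner).


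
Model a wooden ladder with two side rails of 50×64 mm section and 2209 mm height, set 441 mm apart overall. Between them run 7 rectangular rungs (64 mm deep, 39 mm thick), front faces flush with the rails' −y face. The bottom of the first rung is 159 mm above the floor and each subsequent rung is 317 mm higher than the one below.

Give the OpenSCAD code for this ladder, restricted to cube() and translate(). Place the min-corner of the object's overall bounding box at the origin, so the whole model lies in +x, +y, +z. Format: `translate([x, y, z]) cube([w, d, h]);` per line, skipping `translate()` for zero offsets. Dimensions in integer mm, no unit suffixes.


cube([50, 64, 2209]);
translate([391, 0, 0]) cube([50, 64, 2209]);
translate([50, 0, 159]) cube([341, 64, 39]);
translate([50, 0, 476]) cube([341, 64, 39]);
translate([50, 0, 793]) cube([341, 64, 39]);
translate([50, 0, 1110]) cube([341, 64, 39]);
translate([50, 0, 1427]) cube([341, 64, 39]);
translate([50, 0, 1744]) cube([341, 64, 39]);
translate([50, 0, 2061]) cube([341, 64, 39]);


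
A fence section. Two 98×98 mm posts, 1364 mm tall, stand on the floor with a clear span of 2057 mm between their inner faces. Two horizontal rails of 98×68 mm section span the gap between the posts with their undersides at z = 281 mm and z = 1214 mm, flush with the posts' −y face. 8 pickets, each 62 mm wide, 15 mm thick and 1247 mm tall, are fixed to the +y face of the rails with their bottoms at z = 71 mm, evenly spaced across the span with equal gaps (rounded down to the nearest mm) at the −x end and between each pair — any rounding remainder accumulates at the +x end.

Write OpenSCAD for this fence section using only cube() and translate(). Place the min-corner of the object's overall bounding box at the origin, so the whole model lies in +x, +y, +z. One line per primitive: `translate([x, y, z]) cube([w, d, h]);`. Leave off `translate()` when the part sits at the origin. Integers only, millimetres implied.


cube([98, 98, 1364]);
translate([2155, 0, 0]) cube([98, 98, 1364]);
translate([98, 0, 281]) cube([2057, 98, 68]);
translate([98, 0, 1214]) cube([2057, 98, 68]);
translate([271, 98, 71]) cube([62, 15, 1247]);
translate([506, 98, 71]) cube([62, 15, 1247]);
translate([741, 98, 71]) cube([62, 15, 1247]);
translate([976, 98, 71]) cube([62, 15, 1247]);
translate([1211, 98, 71]) cube([62, 15, 1247]);
translate([1446, 98, 71]) cube([62, 15, 1247]);
translate([1681, 98, 71]) cube([62, 15, 1247]);
translate([1916, 98, 71]) cube([62, 15, 1247]);


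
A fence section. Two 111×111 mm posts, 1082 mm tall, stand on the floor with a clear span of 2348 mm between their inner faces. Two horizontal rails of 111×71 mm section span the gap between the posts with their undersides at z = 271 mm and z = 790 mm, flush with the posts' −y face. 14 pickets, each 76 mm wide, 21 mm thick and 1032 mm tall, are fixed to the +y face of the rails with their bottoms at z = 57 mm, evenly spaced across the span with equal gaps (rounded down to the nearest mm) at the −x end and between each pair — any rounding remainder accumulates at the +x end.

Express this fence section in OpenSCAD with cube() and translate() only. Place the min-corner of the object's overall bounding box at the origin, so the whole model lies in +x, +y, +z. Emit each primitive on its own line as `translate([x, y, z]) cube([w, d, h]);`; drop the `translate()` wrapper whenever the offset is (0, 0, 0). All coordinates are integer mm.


cube([111, 111, 1082]);
translate([2459, 0, 0]) cube([111, 111, 1082]);
translate([111, 0, 271]) cube([2348, 111, 71]);
translate([111, 0, 790]) cube([2348, 111, 71]);
translate([196, 111, 57]) cube([76, 21, 1032]);
translate([357, 111, 57]) cube([76, 21, 1032]);
translate([518, 111, 57]) cube([76, 21, 1032]);
translate([679, 111, 57]) cube([76, 21, 1032]);
translate([840, 111, 57]) cube([76, 21, 1032]);
translate([1001, 111, 57]) cube([76, 21, 1032]);
translate([1162, 111, 57]) cube([76, 21, 1032]);
translate([1323, 111, 57]) cube([76, 21, 1032]);
translate([1484, 111, 57]) cube([76, 21, 1032]);
translate([1645, 111, 57]) cube([76, 21, 1032]);
translate([1806, 111, 57]) cube([76, 21, 1032]);
translate([1967, 111, 57]) cube([76, 21, 1032]);
translate([2128, 111, 57]) cube([76, 21, 1032]);
translate([2289, 111, 57]) cube([76, 21, 1032]);


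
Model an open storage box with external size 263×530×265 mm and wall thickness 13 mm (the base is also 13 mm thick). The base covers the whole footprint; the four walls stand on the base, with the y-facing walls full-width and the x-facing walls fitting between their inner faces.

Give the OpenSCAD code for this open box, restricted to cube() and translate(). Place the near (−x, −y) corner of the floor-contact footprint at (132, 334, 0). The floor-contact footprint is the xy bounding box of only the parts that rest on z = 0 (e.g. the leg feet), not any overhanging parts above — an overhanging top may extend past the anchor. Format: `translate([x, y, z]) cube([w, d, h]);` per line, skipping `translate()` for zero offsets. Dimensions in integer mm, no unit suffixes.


translate([132, 334, 0]) cube([263, 530, 13]);
translate([132, 334, 13]) cube([263, 13, 252]);
translate([132, 851, 13]) cube([263, 13, 252]);
translate([132, 347, 13]) cube([13, 504, 252]);
translate([382, 347, 13]) cube([13, 504, 252]);


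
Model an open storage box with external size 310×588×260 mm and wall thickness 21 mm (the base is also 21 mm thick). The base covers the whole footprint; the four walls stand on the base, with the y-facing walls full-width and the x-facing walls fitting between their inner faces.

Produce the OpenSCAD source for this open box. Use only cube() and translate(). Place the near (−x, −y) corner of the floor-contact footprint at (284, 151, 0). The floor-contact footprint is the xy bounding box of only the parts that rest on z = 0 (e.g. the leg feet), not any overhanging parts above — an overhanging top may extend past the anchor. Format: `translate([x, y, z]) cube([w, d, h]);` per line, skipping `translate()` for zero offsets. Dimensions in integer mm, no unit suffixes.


translate([284, 151, 0]) cube([310, 588, 21]);
translate([284, 151, 21]) cube([310, 21, 239]);
translate([284, 718, 21]) cube([310, 21, 239]);
translate([284, 172, 21]) cube([21, 546, 239]);
translate([573, 172, 21]) cube([21, 546, 239]);


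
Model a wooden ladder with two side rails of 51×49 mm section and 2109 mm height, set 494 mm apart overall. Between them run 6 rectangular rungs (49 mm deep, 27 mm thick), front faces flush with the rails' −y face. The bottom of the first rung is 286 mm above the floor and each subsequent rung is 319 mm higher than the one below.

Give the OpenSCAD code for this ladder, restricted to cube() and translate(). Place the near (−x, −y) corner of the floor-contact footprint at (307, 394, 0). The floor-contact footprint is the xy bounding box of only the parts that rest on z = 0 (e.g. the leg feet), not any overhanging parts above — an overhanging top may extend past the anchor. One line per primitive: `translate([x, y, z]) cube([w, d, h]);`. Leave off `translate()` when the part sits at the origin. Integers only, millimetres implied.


// rung span = 494 - 2*51 = 392
// rung[k] z = 286 + k*319
translate([307, 394, 0]) cube([51, 49, 2109]);
translate([750, 394, 0]) cube([51, 49, 2109]);
translate([358, 394, 286]) cube([392, 49, 27]);
translate([358, 394, 605]) cube([392, 49, 27]);
translate([358, 394, 924]) cube([392, 49, 27]);
translate([358, 394, 1243]) cube([392, 49, 27]);
translate([358, 394, 1562]) cube([392, 49, 27]);
translate([358, 394, 1881]) cube([392, 49, 27]);
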